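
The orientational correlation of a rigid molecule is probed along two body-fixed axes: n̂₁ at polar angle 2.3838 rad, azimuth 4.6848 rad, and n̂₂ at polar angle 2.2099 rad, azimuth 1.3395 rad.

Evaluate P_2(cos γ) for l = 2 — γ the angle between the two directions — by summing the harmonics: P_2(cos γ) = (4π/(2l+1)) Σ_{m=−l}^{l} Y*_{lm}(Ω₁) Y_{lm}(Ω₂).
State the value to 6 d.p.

Addition theorem: P_2(cos γ) = (4π/5) Σ_m Y*_{lm}(Ω₁) Y_{lm}(Ω₂), m = −2…2:
  [-2]  conj(Y_{2,-2})(Ω₁) = -0.18220 + 0.01006j ; Y_{2,-2}(Ω₂) = -0.22269 - 0.11105j ; Δ = 0.04169 + 0.01799j
  [-1]  conj(Y_{2,-1})(Ω₁) = 0.01064 + 0.38554j ; Y_{2,-1}(Ω₂) = -0.08479 + 0.36001j ; Δ = -0.13970 - 0.02886j
  [+0]  conj(Y_{2,0})(Ω₁) = 0.18380 + 0.00000j ; Y_{2,0}(Ω₂) = 0.02124 + 0.00000j ; Δ = 0.00390 + 0.00000j
  [+1]  conj(Y_{2,1})(Ω₁) = -0.01064 + 0.38554j ; Y_{2,1}(Ω₂) = 0.08479 + 0.36001j ; Δ = -0.13970 + 0.02886j
  [+2]  conj(Y_{2,2})(Ω₁) = -0.18220 - 0.01006j ; Y_{2,2}(Ω₂) = -0.22269 + 0.11105j ; Δ = 0.04169 - 0.01799j
Accumulated sum -0.19211 + 0.00000j; after 4π/(2l+1) scaling, -0.48283 + 0.00000j ⇒ P_2 = -0.482825

-0.482825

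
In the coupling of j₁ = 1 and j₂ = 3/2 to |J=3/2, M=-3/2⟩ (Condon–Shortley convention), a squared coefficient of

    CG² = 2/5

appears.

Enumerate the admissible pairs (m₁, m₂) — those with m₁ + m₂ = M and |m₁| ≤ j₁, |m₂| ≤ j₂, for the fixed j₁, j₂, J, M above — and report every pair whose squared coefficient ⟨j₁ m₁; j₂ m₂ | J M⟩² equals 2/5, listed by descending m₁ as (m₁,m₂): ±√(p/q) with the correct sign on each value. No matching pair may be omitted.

Admissible pairs with m₁+m₂ = M = -3/2: (-1,-1/2), (0,-3/2)
  (m₁,m₂)=(0,-3/2): CG² = 3/5, CG = +√(3/5)
  (m₁,m₂)=(-1,-1/2): CG² = 2/5, CG = −√(2/5)   ← matches the target
Pairs with CG² = 2/5: (-1,-1/2): −√(2/5)

(-1,-1/2): −√(2/5)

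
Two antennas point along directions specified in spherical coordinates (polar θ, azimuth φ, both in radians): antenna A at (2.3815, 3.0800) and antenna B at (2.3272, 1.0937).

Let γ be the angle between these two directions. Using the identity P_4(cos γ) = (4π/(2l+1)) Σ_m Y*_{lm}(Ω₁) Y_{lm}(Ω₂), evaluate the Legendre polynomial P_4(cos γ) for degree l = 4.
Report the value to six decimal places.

Expand P_4 via completeness: Σ_{m} conj(Y_{4,m}) at Ω₁ times Y_{4,m} at Ω₂ —
  m=-4: (0.09671 - 0.02432j) × (-0.04101 + 0.11684j) = -0.00112 + 0.01230j  (running Σ = -0.00112 + 0.01230j)
  m=-3: (0.29166 - 0.05451j) × (0.32729 - 0.04596j) = 0.09295 - 0.03125j  (running Σ = 0.09182 - 0.01895j)
  m=-2: (0.42190 - 0.05224j) × (-0.23506 - 0.33164j) = -0.11650 - 0.12764j  (running Σ = -0.02467 - 0.14659j)
  m=-1: (0.15965 - 0.00985j) × (-0.03222 + 0.06234j) = -0.00453 + 0.01027j  (running Σ = -0.02920 - 0.13632j)
  m=0: (-0.32806 + 0.00000j) × (-0.35602 + 0.00000j) = 0.11679 + 0.00000j  (running Σ = 0.08759 - 0.13632j)
  m=1: (-0.15965 - 0.00985j) × (0.03222 + 0.06234j) = -0.00453 - 0.01027j  (running Σ = 0.08306 - 0.14659j)
  m=2: (0.42190 + 0.05224j) × (-0.23506 + 0.33164j) = -0.11650 + 0.12764j  (running Σ = -0.03343 - 0.01895j)
  m=3: (-0.29166 - 0.05451j) × (-0.32729 - 0.04596j) = 0.09295 + 0.03125j  (running Σ = 0.05952 + 0.01230j)
  m=4: (0.09671 + 0.02432j) × (-0.04101 - 0.11684j) = -0.00112 - 0.01230j  (running Σ = 0.05839 + 0.00000j)
Σ over m = 0.05839 + 0.00000j; ×(4π/9) → 0.08153 + 0.00000j. Real part: 0.081532

0.081532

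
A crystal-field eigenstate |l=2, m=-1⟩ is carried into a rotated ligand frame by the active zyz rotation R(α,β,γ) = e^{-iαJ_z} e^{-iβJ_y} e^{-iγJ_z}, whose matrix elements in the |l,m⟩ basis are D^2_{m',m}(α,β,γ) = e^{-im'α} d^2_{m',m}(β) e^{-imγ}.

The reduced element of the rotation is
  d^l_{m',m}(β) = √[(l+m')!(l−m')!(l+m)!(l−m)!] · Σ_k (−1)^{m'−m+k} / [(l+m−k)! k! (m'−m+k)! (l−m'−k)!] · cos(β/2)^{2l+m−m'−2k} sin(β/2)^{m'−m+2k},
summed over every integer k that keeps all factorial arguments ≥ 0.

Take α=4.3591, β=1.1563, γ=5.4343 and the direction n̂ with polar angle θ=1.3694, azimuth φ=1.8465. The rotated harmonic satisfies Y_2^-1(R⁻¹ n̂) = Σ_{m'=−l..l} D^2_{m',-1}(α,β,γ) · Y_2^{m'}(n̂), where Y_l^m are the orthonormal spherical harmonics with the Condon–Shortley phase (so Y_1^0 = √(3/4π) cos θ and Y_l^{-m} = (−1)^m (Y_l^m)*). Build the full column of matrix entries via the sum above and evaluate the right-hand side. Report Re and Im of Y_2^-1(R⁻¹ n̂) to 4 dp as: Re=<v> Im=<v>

Need the full column D^2_{m',-1} for m'=−2..2 at α=4.3591, β=1.1563, γ=5.4343.
cos(β/2)=0.837475, sin(β/2)=0.546476
d^2_{-2,-1}: single k=1 term ⇒ +0.641972;  D = -0.009843+0.641897i
d^2_{-1,-1}: k∈[0..1] ⇒ +0.491912 -0.628357 = -0.136445;  D = +0.127279+0.049165i
d^2_{0,-1}: k∈[0..1] ⇒ -0.786252 +0.334780 = -0.451472;  D = -0.298342+0.338850i
d^2_{1,-1}: k∈[0..1] ⇒ +0.628357 -0.089183 = +0.539174;  D = +0.256408+0.474303i
d^2_{2,-1}: single k=0 term ⇒ -0.273347;  D = +0.270584-0.038768i
Y_2^{m'}(θ=1.3694,φ=1.8465) and Σ D·Y over m':
  (-0.0098+0.6419i)·(-0.3159+0.1943i)  (+0.1273+0.0492i)·(-0.0412-0.1457i)  (-0.2983+0.3388i)·(-0.2775+0.0000i)  (+0.2564+0.4743i)·(+0.0412-0.1457i)  (+0.2706-0.0388i)·(-0.3159-0.1943i)
Y_2^-1(R⁻¹ n̂) = -0.050198-0.377400i

Re=-0.0502 Im=-0.3774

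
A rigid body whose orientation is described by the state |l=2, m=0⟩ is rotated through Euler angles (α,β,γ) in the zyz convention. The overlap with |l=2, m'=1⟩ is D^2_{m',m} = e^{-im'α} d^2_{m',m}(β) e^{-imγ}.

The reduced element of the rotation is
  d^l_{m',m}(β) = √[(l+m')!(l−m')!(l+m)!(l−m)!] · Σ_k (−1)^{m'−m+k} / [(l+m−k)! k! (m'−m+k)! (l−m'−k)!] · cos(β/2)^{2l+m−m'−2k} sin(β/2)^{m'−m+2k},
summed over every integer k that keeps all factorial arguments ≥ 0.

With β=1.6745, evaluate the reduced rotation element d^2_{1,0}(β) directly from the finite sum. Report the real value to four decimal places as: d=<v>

d=0.1261

d^2_{1,0}(β=1.6745) via the finite sum:
With c≡cos(β/2)=0.669508 and s≡sin(β/2)=0.742805, N=[6·1·2·2]^{1/2}=4.898979
Admissible k: 0..1 (factorial args all ≥0)
  k=0: (−1)^1·4.8990/(2)·0.6695^3·0.7428^1 = -0.546032
  k=1: (−1)^2·4.8990/(2)·0.6695^1·0.7428^3 = +0.672133
d^2_{1,0}(1.6745) = -0.546032 +0.672133 = +0.126102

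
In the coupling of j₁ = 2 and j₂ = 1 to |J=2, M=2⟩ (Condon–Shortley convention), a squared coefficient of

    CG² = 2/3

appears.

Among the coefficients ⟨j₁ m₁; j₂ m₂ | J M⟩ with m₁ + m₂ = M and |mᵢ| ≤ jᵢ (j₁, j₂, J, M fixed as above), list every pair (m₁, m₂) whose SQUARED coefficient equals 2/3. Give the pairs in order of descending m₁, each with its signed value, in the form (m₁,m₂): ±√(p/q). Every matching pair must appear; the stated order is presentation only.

(2,0): +√(2/3)

Admissible pairs with m₁+m₂ = M = 2: (1,1), (2,0)
  (m₁,m₂)=(2,0): CG² = 2/3, CG = +√(2/3)   ← matches the target
  (m₁,m₂)=(1,1): CG² = 1/3, CG = −√(1/3)
Pairs with CG² = 2/3: (2,0): +√(2/3)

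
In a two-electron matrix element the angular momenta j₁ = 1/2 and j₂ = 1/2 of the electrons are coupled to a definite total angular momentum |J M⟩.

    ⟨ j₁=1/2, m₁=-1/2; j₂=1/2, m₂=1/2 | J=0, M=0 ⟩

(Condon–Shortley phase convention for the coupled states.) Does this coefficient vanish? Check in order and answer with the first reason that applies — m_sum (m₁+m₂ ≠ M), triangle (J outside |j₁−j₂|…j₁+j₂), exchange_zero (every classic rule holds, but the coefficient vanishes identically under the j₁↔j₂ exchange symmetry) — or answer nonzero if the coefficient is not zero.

m-sum: m₁+m₂ = -1/2+1/2 = 0, M = 0  ✓
triangle: |j₁−j₂| = 0 ≤ J = 0 ≤ j₁+j₂ = 1  ✓
exchange: j₁≠j₂ or m₁≠m₂ — the exchange symmetry imposes no constraint here
value check: CG = −√(1/2) = -0.707107 ≠ 0

nonzero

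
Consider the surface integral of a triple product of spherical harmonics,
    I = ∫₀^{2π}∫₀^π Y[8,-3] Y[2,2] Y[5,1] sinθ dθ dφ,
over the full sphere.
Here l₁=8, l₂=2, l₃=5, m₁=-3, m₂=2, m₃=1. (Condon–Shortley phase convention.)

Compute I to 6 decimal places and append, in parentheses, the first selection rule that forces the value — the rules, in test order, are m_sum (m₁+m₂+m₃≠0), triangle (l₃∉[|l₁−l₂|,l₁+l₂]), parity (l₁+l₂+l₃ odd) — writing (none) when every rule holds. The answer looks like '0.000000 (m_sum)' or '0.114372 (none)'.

0.000000 (triangle)

l₃=5 ∉ [6,10] — triangle fails ⇒ I = 0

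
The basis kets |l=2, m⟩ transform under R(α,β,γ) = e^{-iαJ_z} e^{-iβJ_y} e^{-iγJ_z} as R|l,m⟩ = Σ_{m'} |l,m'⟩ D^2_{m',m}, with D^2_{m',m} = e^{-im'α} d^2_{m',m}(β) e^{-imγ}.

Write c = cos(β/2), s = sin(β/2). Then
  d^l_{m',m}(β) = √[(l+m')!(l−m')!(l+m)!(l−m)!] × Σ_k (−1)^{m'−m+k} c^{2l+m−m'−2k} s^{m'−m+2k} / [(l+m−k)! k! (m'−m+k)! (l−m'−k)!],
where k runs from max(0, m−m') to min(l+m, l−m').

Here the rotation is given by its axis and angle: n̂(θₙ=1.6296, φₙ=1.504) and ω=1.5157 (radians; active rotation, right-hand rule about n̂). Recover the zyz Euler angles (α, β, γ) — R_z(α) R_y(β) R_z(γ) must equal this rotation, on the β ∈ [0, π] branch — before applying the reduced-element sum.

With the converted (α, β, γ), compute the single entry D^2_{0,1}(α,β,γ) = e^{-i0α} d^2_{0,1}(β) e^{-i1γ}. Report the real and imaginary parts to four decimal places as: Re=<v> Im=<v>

Re=0.0713 Im=-0.0008

Axis–angle → zyz. n̂ = (sinθₙcosφₙ, sinθₙsinφₙ, cosθₙ) = (+0.066631, +0.996045, -0.058770), ω = 1.5157.
R = I cosω + sinω [n̂]ₓ + (1−cosω) n̂n̂ᵀ gives
  R = [+0.059264, +0.121394, +0.990834; +0.004032, +0.992541, -0.121844; -0.998234, +0.011216, +0.058332]
β = atan2(√(R₁₃²+R₂₃²), R₃₃) = 1.512431; α = atan2(R₂₃, R₁₃) mod 2π = 6.160828; γ = atan2(R₃₂, −R₃₁) mod 2π = 0.011236
D^2_{0,1}(6.1608,1.5124,0.0112) = e^{-i·0·6.1608}·d^2_{0,1}(1.5124)·e^{-i·1·0.0112}. Compute d first:
With c≡cos(β/2)=0.727438 and s≡sin(β/2)=0.686173, N=[2·2·6·1]^{1/2}=4.898979
Admissible k: 1..2 (factorial args all ≥0)
  k=1: (−1)^0·4.8990/(2)·0.7274^3·0.6862^1 = +0.646990
  k=2: (−1)^1·4.8990/(2)·0.7274^1·0.6862^3 = -0.575670
d^2_{0,1}(1.5124) = +0.646990 -0.575670 = +0.071320
Attach z-rotation phases: D = e^{-i(0)(6.1608)}·(+0.071320)·e^{-i(1)(0.0112)} = +0.071316-0.000801i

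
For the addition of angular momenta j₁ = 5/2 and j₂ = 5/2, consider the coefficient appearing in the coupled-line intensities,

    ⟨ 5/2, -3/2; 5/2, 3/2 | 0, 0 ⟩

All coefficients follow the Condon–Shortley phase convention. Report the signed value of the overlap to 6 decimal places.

+0.408248

j₁+j₂−J=5  J+j₁−j₂=0  J−j₁+j₂=0  j₁+j₂+J+1=6
(j₁±m₁, j₂±m₂, J±M) = (1,4,4,1,0,0)
P² = 96
sum k=4..4:
  [4] +1/24 = 1/24
S = 1/24
C² = P²·S² = 1/6 ; C = +0.408248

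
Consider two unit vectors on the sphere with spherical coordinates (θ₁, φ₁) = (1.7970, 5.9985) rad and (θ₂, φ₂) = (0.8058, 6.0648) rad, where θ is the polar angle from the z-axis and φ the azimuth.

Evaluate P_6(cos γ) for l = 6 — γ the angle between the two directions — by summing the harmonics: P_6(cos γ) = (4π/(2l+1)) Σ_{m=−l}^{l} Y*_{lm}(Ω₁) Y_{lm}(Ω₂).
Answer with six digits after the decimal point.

0.276505

Summing Y*_{l m}(θ₁,φ₁)·Y_{l m}(θ₂,φ₂) over m ∈ [−6, 6]; prefactor 4π/(2·6+1) = 0.966644:
  term(m=-6) = 0.02597 - 0.01091j   from Y*(Ω₁)=-0.05664 - 0.40990j, Y(Ω₂)=0.01753 + 0.06578j
  term(m=-5) = -0.07062 + 0.02431j   from Y*(Ω₁)=-0.04844 + 0.32631j, Y(Ω₂)=0.10432 + 0.20094j
  term(m=-4) = -0.05731 + 0.01556j   from Y*(Ω₁)=-0.06019 + 0.13053j, Y(Ω₂)=0.26527 + 0.31670j
  term(m=-3) = 0.12498 - 0.02519j   from Y*(Ω₁)=0.21732 - 0.24942j, Y(Ω₂)=0.30559 + 0.23480j
  term(m=-2) = -0.00039 + 0.00005j   from Y*(Ω₁)=0.04639 - 0.02969j, Y(Ω₂)=-0.00648 - 0.00303j
  term(m=-1) = 0.11881 - 0.00789j   from Y*(Ω₁)=-0.30890 + 0.09040j, Y(Ω₂)=-0.36116 - 0.08015j
  term(m=+0) = 0.00317 + 0.00000j   from Y*(Ω₁)=-0.03089 + 0.00000j, Y(Ω₂)=-0.10262 + 0.00000j
  term(m=+1) = 0.11881 + 0.00789j   from Y*(Ω₁)=0.30890 + 0.09040j, Y(Ω₂)=0.36116 - 0.08015j
  term(m=+2) = -0.00039 - 0.00005j   from Y*(Ω₁)=0.04639 + 0.02969j, Y(Ω₂)=-0.00648 + 0.00303j
  term(m=+3) = 0.12498 + 0.02519j   from Y*(Ω₁)=-0.21732 - 0.24942j, Y(Ω₂)=-0.30559 + 0.23480j
  term(m=+4) = -0.05731 - 0.01556j   from Y*(Ω₁)=-0.06019 - 0.13053j, Y(Ω₂)=0.26527 - 0.31670j
  term(m=+5) = -0.07062 - 0.02431j   from Y*(Ω₁)=0.04844 + 0.32631j, Y(Ω₂)=-0.10432 + 0.20094j
  term(m=+6) = 0.02597 + 0.01091j   from Y*(Ω₁)=-0.05664 + 0.40990j, Y(Ω₂)=0.01753 - 0.06578j
Accumulated sum 0.28605 + 0.00000j; after 4π/(2l+1) scaling, 0.27651 + 0.00000j ⇒ P_6 = 0.276505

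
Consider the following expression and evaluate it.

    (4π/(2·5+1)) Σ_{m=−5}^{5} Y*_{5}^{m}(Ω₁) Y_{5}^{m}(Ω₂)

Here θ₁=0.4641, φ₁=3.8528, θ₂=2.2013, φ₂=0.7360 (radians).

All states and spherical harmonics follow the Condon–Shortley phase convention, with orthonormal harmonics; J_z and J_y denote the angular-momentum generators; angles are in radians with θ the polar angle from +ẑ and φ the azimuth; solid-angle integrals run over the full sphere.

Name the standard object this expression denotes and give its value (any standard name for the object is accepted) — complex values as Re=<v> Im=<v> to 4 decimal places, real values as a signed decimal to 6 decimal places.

Legendre polynomial (addition theorem), +0.110119

This sum is the spherical-harmonic addition theorem: it equals the Legendre polynomial P_l(cos γ) of the angle γ between the two directions.
Summing Y*_{l m}(θ₁,φ₁)·Y_{l m}(θ₂,φ₂) over m ∈ [−5, 5]; prefactor 4π/(2·5+1) = 1.142397:
  term(m=-5) = -0.001321+0.000165i   from Y*(Ω₁)=+0.007634+0.003358i, Y(Ω₂)=-0.137002+0.081827i
  term(m=-4) = -0.019311+0.001921i   from Y*(Ω₁)=-0.050386+0.015408i, Y(Ω₂)=+0.361157+0.072305i
  term(m=-3) = -0.074387+0.005543i   from Y*(Ω₁)=+0.102586-0.162605i, Y(Ω₂)=-0.230827-0.311841i
  term(m=-2) = -0.011813+0.000586i   from Y*(Ω₁)=+0.062799+0.420112i, Y(Ω₂)=-0.002746+0.027708i
  term(m=-1) = +0.159312-0.003951i   from Y*(Ω₁)=-0.351122-0.302537i, Y(Ω₂)=-0.254836+0.230825i
  term(m=+0) = -0.008568-0.000000i   from Y*(Ω₁)=-0.072280-0.000000i, Y(Ω₂)=+0.118537+0.000000i
  term(m=+1) = +0.159312+0.003951i   from Y*(Ω₁)=+0.351122-0.302537i, Y(Ω₂)=+0.254836+0.230825i
  term(m=+2) = -0.011813-0.000586i   from Y*(Ω₁)=+0.062799-0.420112i, Y(Ω₂)=-0.002746-0.027708i
  term(m=+3) = -0.074387-0.005543i   from Y*(Ω₁)=-0.102586-0.162605i, Y(Ω₂)=+0.230827-0.311841i
  term(m=+4) = -0.019311-0.001921i   from Y*(Ω₁)=-0.050386-0.015408i, Y(Ω₂)=+0.361157-0.072305i
  term(m=+5) = -0.001321-0.000165i   from Y*(Ω₁)=-0.007634+0.003358i, Y(Ω₂)=+0.137002+0.081827i
Accumulated sum +0.096393+0.000000i; after 4π/(2l+1) scaling, +0.110119+0.000000i ⇒ P_5 = 0.110119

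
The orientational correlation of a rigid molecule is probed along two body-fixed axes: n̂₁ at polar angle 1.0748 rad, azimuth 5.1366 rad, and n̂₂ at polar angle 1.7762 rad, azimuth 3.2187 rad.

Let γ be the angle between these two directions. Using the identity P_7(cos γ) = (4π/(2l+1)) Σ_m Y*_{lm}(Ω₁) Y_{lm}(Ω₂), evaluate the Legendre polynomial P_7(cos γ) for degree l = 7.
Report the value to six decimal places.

Addition theorem: P_7(cos γ) = (4π/15) Σ_m Y*_{lm}(Ω₁) Y_{lm}(Ω₂), m = −7…7:
  m=-7: (-0.034859, -0.200527) × (-0.369676, 0.221470) = (0.057297, 0.066410)  (running Σ = (0.057297, 0.066410))
  m=-6: (0.340965, -0.231432) × (-0.300622, 0.149934) = (-0.067802, 0.120696)  (running Σ = (-0.010505, 0.187106))
  m=-5: (0.320008, 0.196313) × (0.140389, -0.056976) = (0.056111, 0.009327)  (running Σ = (0.045606, 0.196433))
  m=-4: (0.001462, -0.011536) × (0.322147, -0.102635) = (-0.000713, -0.003866)  (running Σ = (0.044893, 0.192567))
  m=-3: (0.331856, -0.101987) × (-0.050704, 0.011943) = (-0.015608, 0.009134)  (running Σ = (0.029285, 0.201701))
  m=-2: (0.098181, 0.111408) × (-0.322503, 0.050133) = (-0.037249, -0.031007)  (running Σ = (-0.007964, 0.170694))
  m=-1: (0.119500, -0.264595) × (0.013073, -0.001010) = (0.001295, -0.003580)  (running Σ = (-0.006669, 0.167114))
  m=0: (0.187808, -0.000000) × (0.321225, 0.000000) = (0.060329, 0.000000)  (running Σ = (0.053659, 0.167114))
  m=1: (-0.119500, -0.264595) × (-0.013073, -0.001010) = (0.001295, 0.003580)  (running Σ = (0.054954, 0.170694))
  m=2: (0.098181, -0.111408) × (-0.322503, -0.050133) = (-0.037249, 0.031007)  (running Σ = (0.017705, 0.201701))
  m=3: (-0.331856, -0.101987) × (0.050704, 0.011943) = (-0.015608, -0.009134)  (running Σ = (0.002097, 0.192567))
  m=4: (0.001462, 0.011536) × (0.322147, 0.102635) = (-0.000713, 0.003866)  (running Σ = (0.001384, 0.196433))
  m=5: (-0.320008, 0.196313) × (-0.140389, -0.056976) = (0.056111, -0.009327)  (running Σ = (0.057495, 0.187106))
  m=6: (0.340965, 0.231432) × (-0.300622, -0.149934) = (-0.067802, -0.120696)  (running Σ = (-0.010307, 0.066410))
  m=7: (0.034859, -0.200527) × (0.369676, 0.221470) = (0.057297, -0.066410)  (running Σ = (0.046990, 0.000000))
Accumulated sum (0.046990, 0.000000); after 4π/(2l+1) scaling, (0.039366, 0.000000) ⇒ P_7 = 0.039366

0.039366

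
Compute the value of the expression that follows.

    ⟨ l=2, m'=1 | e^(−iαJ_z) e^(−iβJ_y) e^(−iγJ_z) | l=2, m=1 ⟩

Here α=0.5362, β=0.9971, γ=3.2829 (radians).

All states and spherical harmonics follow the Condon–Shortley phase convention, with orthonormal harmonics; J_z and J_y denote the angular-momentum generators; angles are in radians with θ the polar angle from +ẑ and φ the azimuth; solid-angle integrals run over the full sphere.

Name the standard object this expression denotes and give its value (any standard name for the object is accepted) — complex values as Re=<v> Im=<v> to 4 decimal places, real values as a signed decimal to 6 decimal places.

This is a Wigner D-matrix element — the rotation-matrix element ⟨l m'| R(α,β,γ) |l m⟩ in the angular-momentum basis.
Split into d^2_{1,1}(β=0.9971) × two z-phases.
With c≡cos(β/2)=0.878277 and s≡sin(β/2)=0.478153, N=[6·1·6·1]^{1/2}=6.000000
The bounds max(0,m−m')=0 and min(l+m,l−m')=1 give 2 terms
  k=0: (−1)^0·6.0000/(6)·0.8783^4·0.4782^0 = +0.595012
  k=1: (−1)^1·6.0000/(2)·0.8783^2·0.4782^2 = -0.529075
d^2_{1,1}(0.9971) = +0.595012 -0.529075 = +0.065937
D = (+0.859656-0.510873i)·(+0.065937)·(-0.990033+0.140838i) = -0.051374+0.041333i

Wigner D-matrix element, Re=-0.0514 Im=0.0413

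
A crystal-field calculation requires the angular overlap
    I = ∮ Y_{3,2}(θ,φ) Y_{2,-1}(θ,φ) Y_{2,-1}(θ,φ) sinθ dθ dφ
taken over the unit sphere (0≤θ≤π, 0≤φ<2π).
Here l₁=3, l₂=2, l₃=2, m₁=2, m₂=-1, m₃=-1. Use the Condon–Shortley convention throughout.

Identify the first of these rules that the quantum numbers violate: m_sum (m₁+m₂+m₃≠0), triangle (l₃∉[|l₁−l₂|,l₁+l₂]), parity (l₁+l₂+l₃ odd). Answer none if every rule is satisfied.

m₁+m₂+m₃ = 2 − 1 − 1 = 0  ✓
triangle: |3−2|=1 ≤ l₃=2 ≤ 3+2=5  ✓
parity: l₁+l₂+l₃ = 7 is odd  ✗

parity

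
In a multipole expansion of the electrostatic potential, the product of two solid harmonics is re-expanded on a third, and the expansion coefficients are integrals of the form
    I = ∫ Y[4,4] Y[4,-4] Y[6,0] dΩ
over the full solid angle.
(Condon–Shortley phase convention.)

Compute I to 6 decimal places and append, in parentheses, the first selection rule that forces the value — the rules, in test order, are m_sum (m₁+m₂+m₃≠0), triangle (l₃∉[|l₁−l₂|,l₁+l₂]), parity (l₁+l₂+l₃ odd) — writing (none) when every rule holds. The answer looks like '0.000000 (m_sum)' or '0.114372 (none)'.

-0.028451 (none)

Checks pass: Σm=0; 14 even; l₃=6∈[0,8].
(2·4+1)(2·4+1)(2·6+1) = 1053
Δ: 2! 6! 6! / 15! → 1/1261260
sum: t=0:+1/4608 t=1:−1/1296 t=2:+1/4608 = -7/20736
3j²(4 4 6; 0 0 0) = Δ·Π!·Σ² = 20/1287  (sign -1)
sum: t=0:+1/1036800 = 1/1036800
3j²(4 4 6; 4 -4 0) = Δ·Π!·Σ² = 4/6435  (sign +1)
combine: 4πI² = 1053·20/1287·4/6435 = 16/1573
take √, sign -1: I = -0.02845055
No selection rule forces the value: the integral is nonzero (none).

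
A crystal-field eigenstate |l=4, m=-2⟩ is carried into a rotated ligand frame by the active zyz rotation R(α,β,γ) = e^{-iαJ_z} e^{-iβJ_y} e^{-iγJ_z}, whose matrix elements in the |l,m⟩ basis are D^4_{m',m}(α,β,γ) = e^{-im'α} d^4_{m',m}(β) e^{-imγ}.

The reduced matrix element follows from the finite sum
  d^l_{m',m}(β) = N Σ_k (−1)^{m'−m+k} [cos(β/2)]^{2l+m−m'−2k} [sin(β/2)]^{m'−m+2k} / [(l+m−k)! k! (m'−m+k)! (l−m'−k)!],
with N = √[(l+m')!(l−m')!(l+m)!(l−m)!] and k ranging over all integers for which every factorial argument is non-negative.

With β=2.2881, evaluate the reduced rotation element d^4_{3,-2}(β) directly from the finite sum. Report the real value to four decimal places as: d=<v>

d=0.3047

d^4_{3,-2}(β=2.2881) via the finite sum:
c=cos(2.288100/2)=0.413911, s=sin(2.288100/2)=0.910317; N=√[5040·1·2·720]=2693.993318
Admissible k: 0..1 (factorial args all ≥0)
  k=0: (−1)^5·2693.9933/(240)·0.4139^3·0.9103^5 = -0.497589
  k=1: (−1)^6·2693.9933/(720)·0.4139^1·0.9103^7 = +0.802270
d^4_{3,-2}(2.2881) = -0.497589 +0.802270 = +0.304682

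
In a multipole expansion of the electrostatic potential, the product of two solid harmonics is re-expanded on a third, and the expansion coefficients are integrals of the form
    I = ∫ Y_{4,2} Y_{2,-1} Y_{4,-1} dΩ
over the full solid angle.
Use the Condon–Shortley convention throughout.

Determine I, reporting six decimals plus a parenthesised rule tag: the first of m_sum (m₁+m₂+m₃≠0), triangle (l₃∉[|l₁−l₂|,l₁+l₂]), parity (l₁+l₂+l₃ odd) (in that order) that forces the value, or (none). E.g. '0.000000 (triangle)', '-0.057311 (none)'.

m-sum 0 ✓  L=10 even ✓  2≤4≤6 ✓
Π(2lᵢ+1) = 9×5×9 = 405
triangle coeff Δ(4,2,4) = 1/13860
Σ_t [0,2]: t=0:+1/192 t=1:−1/36 t=2:+1/192 = -5/288
(3j)²=20/693 [(4 2 4; 0 0 0)], sign=-1
Σ_t [0,1]: t=0:+1/96 t=1:−1/240 = 1/160
(3j)²=27/1540 [(4 2 4; 2 -1 -1)], sign=-1
⇒ 4πI² = 1215/5929
I = (+1)√(1215/5929/(4π)) = 0.12770047
No selection rule forces the value: the integral is nonzero (none).

0.127700 (none)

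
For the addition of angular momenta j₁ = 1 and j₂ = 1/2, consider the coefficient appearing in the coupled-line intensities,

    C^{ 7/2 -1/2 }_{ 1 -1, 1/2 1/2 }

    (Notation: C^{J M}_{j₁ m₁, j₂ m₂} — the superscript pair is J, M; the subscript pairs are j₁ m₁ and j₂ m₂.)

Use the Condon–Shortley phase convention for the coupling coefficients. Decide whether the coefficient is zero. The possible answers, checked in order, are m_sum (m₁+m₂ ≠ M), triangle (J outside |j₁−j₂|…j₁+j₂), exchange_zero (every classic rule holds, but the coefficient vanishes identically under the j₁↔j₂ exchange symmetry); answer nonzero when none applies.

triangle

m-sum: m₁+m₂ = -1+1/2 = -1/2, M = -1/2  ✓
triangle: need |j₁−j₂| ≤ J ≤ j₁+j₂, i.e. J ∈ [1/2, 3/2]; J = 7/2 is outside ✗ ⇒ coefficient is 0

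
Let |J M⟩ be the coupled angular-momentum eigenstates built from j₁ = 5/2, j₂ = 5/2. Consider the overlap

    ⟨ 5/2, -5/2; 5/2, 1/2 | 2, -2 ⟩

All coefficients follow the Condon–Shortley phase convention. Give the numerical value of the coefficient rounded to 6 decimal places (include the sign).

√[5·3!2!2!/8! · 0!5!3!2!0!4!] = √(720/7)
  +(−1)^3/∏(3,0,2,0,0,2)! = -1/24  (running -1/24)
⟨..|..⟩ = √(720/7)·(-1/24) = -0.422577

-0.422577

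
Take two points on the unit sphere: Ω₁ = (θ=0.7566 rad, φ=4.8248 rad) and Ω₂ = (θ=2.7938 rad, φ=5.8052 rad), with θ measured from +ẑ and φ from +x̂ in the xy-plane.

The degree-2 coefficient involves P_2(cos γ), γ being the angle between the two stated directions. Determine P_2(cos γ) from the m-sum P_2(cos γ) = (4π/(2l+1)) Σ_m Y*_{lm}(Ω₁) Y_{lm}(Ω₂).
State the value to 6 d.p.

-0.040634

Expand P_2 via completeness: Σ_{m} conj(Y_{2,m}) at Ω₁ times Y_{2,m} at Ω₂ —
  term(m=-2) = (-0.003105, -0.007554)   from Y*(Ω₁)=(-0.177439, -0.040578), Y(Ω₂)=(0.025882, 0.036653)
  term(m=-1) = (-0.053141, 0.079300)   from Y*(Ω₁)=(0.043258, -0.383200), Y(Ω₂)=(-0.219795, -0.113865)
  term(m=+0) = (0.096325, 0.000000)   from Y*(Ω₁)=(0.184929, -0.000000), Y(Ω₂)=(0.520875, 0.000000)
  term(m=+1) = (-0.053141, -0.079300)   from Y*(Ω₁)=(-0.043258, -0.383200), Y(Ω₂)=(0.219795, -0.113865)
  term(m=+2) = (-0.003105, 0.007554)   from Y*(Ω₁)=(-0.177439, 0.040578), Y(Ω₂)=(0.025882, -0.036653)
Accumulated sum (-0.016168, 0.000000); after 4π/(2l+1) scaling, (-0.040634, 0.000000) ⇒ P_2 = -0.040634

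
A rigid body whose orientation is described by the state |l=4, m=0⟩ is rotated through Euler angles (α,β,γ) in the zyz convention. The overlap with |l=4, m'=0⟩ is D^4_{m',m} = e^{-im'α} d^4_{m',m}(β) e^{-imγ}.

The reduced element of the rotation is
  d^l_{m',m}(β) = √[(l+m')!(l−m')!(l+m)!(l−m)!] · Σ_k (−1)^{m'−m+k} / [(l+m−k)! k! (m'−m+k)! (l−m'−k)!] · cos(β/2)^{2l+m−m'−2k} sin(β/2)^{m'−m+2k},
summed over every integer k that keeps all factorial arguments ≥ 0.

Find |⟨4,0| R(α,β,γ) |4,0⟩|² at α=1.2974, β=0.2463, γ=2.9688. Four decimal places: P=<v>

P=0.5158

D^4_{0,0}(1.2974,0.2463,2.9688) = e^{-i·0·1.2974}·d^4_{0,0}(0.2463)·e^{-i·0·2.9688}. Compute d first:
With c≡cos(β/2)=0.992427 and s≡sin(β/2)=0.122839, N=[24·24·24·24]^{1/2}=576.000000
Admissible k: 0..4 (factorial args all ≥0)
  k=0: (−1)^0·576.0000/(576)·0.9924^8·0.1228^0 = +0.940995
  k=1: (−1)^1·576.0000/(36)·0.9924^6·0.1228^2 = -0.230665
  k=2: (−1)^2·576.0000/(16)·0.9924^4·0.1228^4 = +0.007951
  k=3: (−1)^3·576.0000/(36)·0.9924^2·0.1228^6 = -0.000054
  k=4: (−1)^4·576.0000/(576)·0.9924^0·0.1228^8 = +0.000000
d^4_{0,0}(0.2463) = +0.940995 -0.230665 +0.007951 -0.000054 +0.000000 = +0.718227
|D^4_{0,0}|² = |d^4_{0,0}(β)|² = (+0.718227)² = 0.515849 (the z-rotation phases have unit modulus)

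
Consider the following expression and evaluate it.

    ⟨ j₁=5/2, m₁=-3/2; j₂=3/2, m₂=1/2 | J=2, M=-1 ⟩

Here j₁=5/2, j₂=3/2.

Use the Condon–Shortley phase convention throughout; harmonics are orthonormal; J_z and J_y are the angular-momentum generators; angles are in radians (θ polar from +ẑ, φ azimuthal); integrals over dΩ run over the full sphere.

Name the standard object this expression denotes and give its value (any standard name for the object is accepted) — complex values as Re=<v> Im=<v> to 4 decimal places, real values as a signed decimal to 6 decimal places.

This is a Clebsch–Gordan (vector-coupling) coefficient.
j₁+j₂−J=2  J+j₁−j₂=3  J−j₁+j₂=1  j₁+j₂+J+1=7
(j₁±m₁, j₂±m₂, J±M) = (1,4,2,1,1,3)
P² = 24/7
sum k=1..2:
  [1] −1/6 = -1/6
  [2] +1/4 = 1/4
S = 1/12
C² = P²·S² = 1/42 ; C = +0.154303

Clebsch–Gordan coefficient, +√(1/42) ≈ +0.154303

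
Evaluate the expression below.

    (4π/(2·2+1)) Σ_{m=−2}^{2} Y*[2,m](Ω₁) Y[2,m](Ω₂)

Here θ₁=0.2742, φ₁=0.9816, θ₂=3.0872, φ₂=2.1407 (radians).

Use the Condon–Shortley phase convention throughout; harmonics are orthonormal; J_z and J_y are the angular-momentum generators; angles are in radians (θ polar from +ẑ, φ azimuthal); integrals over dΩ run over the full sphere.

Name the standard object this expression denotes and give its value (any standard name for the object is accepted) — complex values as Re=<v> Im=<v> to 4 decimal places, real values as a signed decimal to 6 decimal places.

Legendre polynomial (addition theorem), +0.868976

This sum is the spherical-harmonic addition theorem: it equals the Legendre polynomial P_l(cos γ) of the angle γ between the two directions.
Summing Y*_{l m}(θ₁,φ₁)·Y_{l m}(θ₂,φ₂) over m ∈ [−2, 2]; prefactor 4π/(2·2+1) = 2.513274:
  m=-2: (-0.010831, 0.026169) × (-0.000477, 0.001037) = (-0.000022, -0.000024)  (running Σ = (-0.000022, -0.000024))
  m=-1: (0.111902, 0.167419) × (0.022628, 0.035310) = (-0.003379, 0.007740)  (running Σ = (-0.003401, 0.007716))
  m=0: (0.561409, -0.000000) × (0.627987, 0.000000) = (0.352558, 0.000000)  (running Σ = (0.349156, 0.007716))
  m=1: (-0.111902, 0.167419) × (-0.022628, 0.035310) = (-0.003379, -0.007740)  (running Σ = (0.345777, -0.000024))
  m=2: (-0.010831, -0.026169) × (-0.000477, -0.001037) = (-0.000022, 0.000024)  (running Σ = (0.345755, -0.000000))
Σ over m = (0.345755, -0.000000); ×(4π/5) → (0.868976, -0.000000). Real part: 0.868976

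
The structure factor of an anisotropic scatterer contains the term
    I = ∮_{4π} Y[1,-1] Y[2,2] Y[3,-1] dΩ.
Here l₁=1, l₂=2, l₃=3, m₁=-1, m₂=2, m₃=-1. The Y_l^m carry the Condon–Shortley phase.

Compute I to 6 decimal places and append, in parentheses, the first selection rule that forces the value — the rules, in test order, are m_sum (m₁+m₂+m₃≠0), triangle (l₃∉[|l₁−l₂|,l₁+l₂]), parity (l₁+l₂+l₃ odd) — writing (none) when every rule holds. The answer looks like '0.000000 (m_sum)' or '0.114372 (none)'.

-0.082589 (none)

m-sum 0 ✓  L=6 even ✓  1≤3≤3 ✓
Π(2lᵢ+1) = 3×5×7 = 105
triangle coeff Δ(1,2,3) = 1/105
Σ_t [0,0]: t=0:+1/4 = 1/4
(3j)²=3/35 [(1 2 3; 0 0 0)], sign=-1
Σ_t [0,0]: t=0:+1/48 = 1/48
(3j)²=1/105 [(1 2 3; -1 2 -1)], sign=+1
⇒ 4πI² = 3/35
I = (-1)√(3/35/(4π)) = -0.08258890
No selection rule forces the value: the integral is nonzero (none).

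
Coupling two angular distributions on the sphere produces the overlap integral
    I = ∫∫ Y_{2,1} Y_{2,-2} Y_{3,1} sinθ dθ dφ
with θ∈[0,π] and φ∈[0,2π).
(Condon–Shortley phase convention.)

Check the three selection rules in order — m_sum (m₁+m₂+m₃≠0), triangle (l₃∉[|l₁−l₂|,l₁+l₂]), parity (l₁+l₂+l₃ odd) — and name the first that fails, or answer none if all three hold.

parity

azimuthal sum: 1 − 2 + 1 = 0  ✓
0 ≤ 3 ≤ 4 (triangle on l)  ✓
L = 2 + 2 + 3 = 7 (odd)  ✗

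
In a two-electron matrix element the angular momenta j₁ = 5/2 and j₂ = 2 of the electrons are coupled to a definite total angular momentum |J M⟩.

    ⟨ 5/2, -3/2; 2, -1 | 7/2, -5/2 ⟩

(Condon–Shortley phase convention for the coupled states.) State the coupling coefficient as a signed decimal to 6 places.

-0.125988  (= −√(1/63))

j₁+j₂−J=1  J+j₁−j₂=4  J−j₁+j₂=3  j₁+j₂+J+1=9
(j₁±m₁, j₂±m₂, J±M) = (1,4,1,3,1,6)
P² = 2304/7
sum k=0..1:
  [0] +1/48 = 1/48
  [1] −1/36 = -1/36
S = -1/144
C² = P²·S² = 1/63 ; C = -0.125988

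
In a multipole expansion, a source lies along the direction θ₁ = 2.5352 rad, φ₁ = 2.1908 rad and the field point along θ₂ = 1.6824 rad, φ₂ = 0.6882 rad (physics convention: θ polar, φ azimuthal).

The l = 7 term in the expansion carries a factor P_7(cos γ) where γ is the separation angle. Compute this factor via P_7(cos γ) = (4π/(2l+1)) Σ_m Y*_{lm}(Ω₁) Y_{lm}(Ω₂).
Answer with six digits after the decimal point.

Summing Y*_{l m}(θ₁,φ₁)·Y_{l m}(θ₂,φ₂) over m ∈ [−7, 7]; prefactor 4π/(2·7+1) = 0.837758:
  [-7]  conj(Y_{7,-7})(Ω₁) = -0.00909 + 0.00355j ; Y_{7,-7}(Ω₂) = 0.05017 + 0.47603j ; Δ = -0.00215 - 0.00415j
  [-6]  conj(Y_{7,-6})(Ω₁) = -0.04411 - 0.02880j ; Y_{7,-6}(Ω₂) = 0.11053 - 0.16754j ; Δ = -0.00970 + 0.00421j
  [-5]  conj(Y_{7,-5})(Ω₁) = -0.00713 - 0.17143j ; Y_{7,-5}(Ω₂) = 0.28504 - 0.08799j ; Δ = -0.01712 - 0.04824j
  [-4]  conj(Y_{7,-4})(Ω₁) = 0.28999 - 0.22580j ; Y_{7,-4}(Ω₂) = -0.20941 - 0.08578j ; Δ = -0.08010 + 0.02241j
  [-3]  conj(Y_{7,-3})(Ω₁) = 0.46382 + 0.13801j ; Y_{7,-3}(Ω₂) = -0.11340 - 0.21066j ; Δ = -0.02352 - 0.11336j
  [-2]  conj(Y_{7,-2})(Ω₁) = 0.08031 + 0.23386j ; Y_{7,-2}(Ω₂) = -0.04540 + 0.23061j ; Δ = -0.05758 + 0.00790j
  [-1]  conj(Y_{7,-1})(Ω₁) = 0.15780 - 0.22104j ; Y_{7,-1}(Ω₂) = -0.16674 + 0.13711j ; Δ = 0.00400 + 0.05849j
  [+0]  conj(Y_{7,0})(Ω₁) = 0.34746 + 0.00000j ; Y_{7,0}(Ω₂) = 0.23726 + 0.00000j ; Δ = 0.08244 + 0.00000j
  [+1]  conj(Y_{7,1})(Ω₁) = -0.15780 - 0.22104j ; Y_{7,1}(Ω₂) = 0.16674 + 0.13711j ; Δ = 0.00400 - 0.05849j
  [+2]  conj(Y_{7,2})(Ω₁) = 0.08031 - 0.23386j ; Y_{7,2}(Ω₂) = -0.04540 - 0.23061j ; Δ = -0.05758 - 0.00790j
  [+3]  conj(Y_{7,3})(Ω₁) = -0.46382 + 0.13801j ; Y_{7,3}(Ω₂) = 0.11340 - 0.21066j ; Δ = -0.02352 + 0.11336j
  [+4]  conj(Y_{7,4})(Ω₁) = 0.28999 + 0.22580j ; Y_{7,4}(Ω₂) = -0.20941 + 0.08578j ; Δ = -0.08010 - 0.02241j
  [+5]  conj(Y_{7,5})(Ω₁) = 0.00713 - 0.17143j ; Y_{7,5}(Ω₂) = -0.28504 - 0.08799j ; Δ = -0.01712 + 0.04824j
  [+6]  conj(Y_{7,6})(Ω₁) = -0.04411 + 0.02880j ; Y_{7,6}(Ω₂) = 0.11053 + 0.16754j ; Δ = -0.00970 - 0.00421j
  [+7]  conj(Y_{7,7})(Ω₁) = 0.00909 + 0.00355j ; Y_{7,7}(Ω₂) = -0.05017 + 0.47603j ; Δ = -0.00215 + 0.00415j
Σ over m = -0.28988 + 0.00000j; ×(4π/15) → -0.24285 + 0.00000j. Real part: -0.242850

-0.242850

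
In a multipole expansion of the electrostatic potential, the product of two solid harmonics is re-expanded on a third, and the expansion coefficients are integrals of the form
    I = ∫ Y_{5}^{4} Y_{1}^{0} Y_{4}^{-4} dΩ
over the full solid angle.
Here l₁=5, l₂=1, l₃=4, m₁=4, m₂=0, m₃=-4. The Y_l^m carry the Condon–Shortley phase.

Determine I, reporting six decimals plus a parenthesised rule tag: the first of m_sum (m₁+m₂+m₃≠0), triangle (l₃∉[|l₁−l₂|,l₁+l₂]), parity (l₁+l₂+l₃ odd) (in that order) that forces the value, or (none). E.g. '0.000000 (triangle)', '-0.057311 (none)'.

0.147319 (none)

m-sum 0 ✓  L=10 even ✓  4≤4≤6 ✓
Π(2lᵢ+1) = 11×3×9 = 297
triangle coeff Δ(5,1,4) = 1/495
Σ_t [1,1]: t=1:−1/576 = -1/576
(3j)²=5/99 [(5 1 4; 0 0 0)], sign=-1
Σ_t [1,1]: t=1:−1/40320 = -1/40320
(3j)²=1/55 [(5 1 4; 4 0 -4)], sign=-1
⇒ 4πI² = 3/11
I = (+1)√(3/11/(4π)) = 0.14731920
No selection rule forces the value: the integral is nonzero (none).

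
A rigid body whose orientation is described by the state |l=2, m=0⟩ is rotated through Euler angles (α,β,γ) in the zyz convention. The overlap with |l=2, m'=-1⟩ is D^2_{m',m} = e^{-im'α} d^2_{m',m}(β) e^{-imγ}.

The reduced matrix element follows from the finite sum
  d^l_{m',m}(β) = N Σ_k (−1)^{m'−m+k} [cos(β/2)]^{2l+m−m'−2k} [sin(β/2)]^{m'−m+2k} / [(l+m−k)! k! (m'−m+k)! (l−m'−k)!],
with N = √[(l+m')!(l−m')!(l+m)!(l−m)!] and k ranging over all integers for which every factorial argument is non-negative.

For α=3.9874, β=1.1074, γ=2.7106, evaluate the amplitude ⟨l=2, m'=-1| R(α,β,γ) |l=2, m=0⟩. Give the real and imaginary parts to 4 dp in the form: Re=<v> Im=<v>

Re=-0.3247 Im=-0.3666

D^2_{-1,0}(3.9874,1.1074,2.7106) = e^{-i·-1·3.9874}·d^2_{-1,0}(1.1074)·e^{-i·0·2.7106}. Compute d first:
c=cos(1.107400/2)=0.850585, s=sin(1.107400/2)=0.525838; N=√[1·6·2·2]=4.898979
k∈{1,2} keeps every argument non-negative
  k=1: (−1)^0·4.8990/(2)·0.8506^3·0.5258^1 = +0.792648
  k=2: (−1)^1·4.8990/(2)·0.8506^1·0.5258^3 = -0.302935
d^2_{-1,0}(1.1074) = +0.792648 -0.302935 = +0.489713
Phases: e^{-i·(-1)·3.9874}=-0.663127-0.748507i, e^{-i·(0)·2.7106}=+1.000000+0.000000i ⇒ D=-0.324742-0.366554i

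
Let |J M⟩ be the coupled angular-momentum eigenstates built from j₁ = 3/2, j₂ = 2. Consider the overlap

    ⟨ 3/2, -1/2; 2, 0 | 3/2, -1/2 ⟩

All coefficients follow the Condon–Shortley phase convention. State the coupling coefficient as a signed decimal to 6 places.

j₁+j₂−J=2  J+j₁−j₂=1  J−j₁+j₂=2  j₁+j₂+J+1=6
(j₁±m₁, j₂±m₂, J±M) = (1,2,2,2,1,2)
P² = 16/45
sum k=1..2:
  [1] −1/1 = -1
  [2] +1/4 = 1/4
S = -3/4
C² = P²·S² = 1/5 ; C = -0.447214

−√(1/5) ≈ -0.447214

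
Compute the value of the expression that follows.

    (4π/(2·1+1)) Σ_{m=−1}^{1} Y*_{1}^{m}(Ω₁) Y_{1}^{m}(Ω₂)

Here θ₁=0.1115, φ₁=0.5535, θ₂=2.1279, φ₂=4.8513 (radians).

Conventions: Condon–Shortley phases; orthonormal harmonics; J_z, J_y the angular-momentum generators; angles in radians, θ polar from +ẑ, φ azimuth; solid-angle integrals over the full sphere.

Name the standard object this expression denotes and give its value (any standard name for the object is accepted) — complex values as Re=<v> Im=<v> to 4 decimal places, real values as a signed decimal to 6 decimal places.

Legendre polynomial (addition theorem), -0.563490

This sum is the spherical-harmonic addition theorem: it equals the Legendre polynomial P_l(cos γ) of the angle γ between the two directions.
Expand P_1 via completeness: Σ_{m} conj(Y_{1,m}) at Ω₁ times Y_{1,m} at Ω₂ —
  m=-1: (0.032703, 0.020208) × (0.040605, 0.290427) = (-0.004541, 0.010318)  (running Σ = (-0.004541, 0.010318))
  m=0: (0.485568, -0.000000) × (-0.258339, 0.000000) = (-0.125441, 0.000000)  (running Σ = (-0.129982, 0.010318))
  m=1: (-0.032703, 0.020208) × (-0.040605, 0.290427) = (-0.004541, -0.010318)  (running Σ = (-0.134523, 0.000000))
Accumulated sum (-0.134523, 0.000000); after 4π/(2l+1) scaling, (-0.563490, 0.000000) ⇒ P_1 = -0.563490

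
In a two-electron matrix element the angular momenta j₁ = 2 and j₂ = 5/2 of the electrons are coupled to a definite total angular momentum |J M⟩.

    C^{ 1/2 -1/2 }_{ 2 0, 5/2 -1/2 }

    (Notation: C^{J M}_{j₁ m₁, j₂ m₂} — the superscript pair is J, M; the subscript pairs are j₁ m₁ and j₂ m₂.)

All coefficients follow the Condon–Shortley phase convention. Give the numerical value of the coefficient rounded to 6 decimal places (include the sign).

+0.447214

√[2·4!0!1!/6! · 2!2!2!3!0!1!] = √(16/5)
  +(−1)^2/∏(2,2,0,0,0,1)! = 1/4  (running 1/4)
⟨..|..⟩ = √(16/5)·(1/4) = +0.447214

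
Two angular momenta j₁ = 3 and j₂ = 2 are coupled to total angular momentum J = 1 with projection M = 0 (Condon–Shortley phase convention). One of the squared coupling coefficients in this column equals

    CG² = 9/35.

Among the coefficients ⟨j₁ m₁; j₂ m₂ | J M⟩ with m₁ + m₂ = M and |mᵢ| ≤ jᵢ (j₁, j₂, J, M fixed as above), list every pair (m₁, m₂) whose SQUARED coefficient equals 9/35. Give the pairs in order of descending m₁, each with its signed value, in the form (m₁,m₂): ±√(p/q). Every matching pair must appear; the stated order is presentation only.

Admissible pairs with m₁+m₂ = M = 0: (-2,2), (-1,1), (0,0), (1,-1), (2,-2)
  (m₁,m₂)=(2,-2): CG² = 1/7, CG = +√(1/7)
  (m₁,m₂)=(1,-1): CG² = 8/35, CG = −√(8/35)
  (m₁,m₂)=(0,0): CG² = 9/35, CG = +√(9/35)   ← matches the target
  (m₁,m₂)=(-1,1): CG² = 8/35, CG = −√(8/35)
  (m₁,m₂)=(-2,2): CG² = 1/7, CG = +√(1/7)
Pairs with CG² = 9/35: (0,0): +√(9/35)

(0,0): +√(9/35)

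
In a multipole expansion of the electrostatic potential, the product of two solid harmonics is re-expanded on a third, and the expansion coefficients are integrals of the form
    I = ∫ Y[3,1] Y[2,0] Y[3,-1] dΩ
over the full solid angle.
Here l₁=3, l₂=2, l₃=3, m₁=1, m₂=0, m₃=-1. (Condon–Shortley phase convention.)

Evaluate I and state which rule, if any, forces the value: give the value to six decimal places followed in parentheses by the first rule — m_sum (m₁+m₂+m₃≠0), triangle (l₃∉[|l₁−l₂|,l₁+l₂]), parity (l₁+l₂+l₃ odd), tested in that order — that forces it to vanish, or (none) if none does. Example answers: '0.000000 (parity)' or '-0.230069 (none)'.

Checks pass: Σm=0; 8 even; l₃=3∈[1,5].
(2·3+1)(2·2+1)(2·3+1) = 245
Δ: 2! 4! 2! / 9! → 1/3780
sum: t=0:+1/24 t=1:−1/4 t=2:+1/24 = -1/6
3j²(3 2 3; 0 0 0) = Δ·Π!·Σ² = 4/105  (sign +1)
sum: t=0:+1/16 t=1:−1/6 t=2:+1/96 = -3/32
3j²(3 2 3; 1 0 -1) = Δ·Π!·Σ² = 3/140  (sign -1)
combine: 4πI² = 245·4/105·3/140 = 1/5
take √, sign -1: I = -0.12615663
No selection rule forces the value: the integral is nonzero (none).

-0.126157 (none)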